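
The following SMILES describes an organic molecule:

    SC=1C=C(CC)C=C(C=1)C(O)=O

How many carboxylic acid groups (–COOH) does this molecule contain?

The carboxylic acid motif appears at heavy-atom position 10 in the SMILES.
Other groups present: 1 thiol.
Carboxylic acid count: 1.

1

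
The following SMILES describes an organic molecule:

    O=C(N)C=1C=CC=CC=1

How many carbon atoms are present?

Count every carbon token in the SMILES (each C, including those in ring-closure positions and inside branches).
Carbon count: 7.

7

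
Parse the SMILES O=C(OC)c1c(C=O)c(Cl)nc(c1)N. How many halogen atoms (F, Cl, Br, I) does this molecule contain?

1

Halogen atoms appear at heavy-atom position 10 (1×Cl).
Other groups present: 1 aldehyde, 1 ester, 1 primary amine.
Halogen count: 1.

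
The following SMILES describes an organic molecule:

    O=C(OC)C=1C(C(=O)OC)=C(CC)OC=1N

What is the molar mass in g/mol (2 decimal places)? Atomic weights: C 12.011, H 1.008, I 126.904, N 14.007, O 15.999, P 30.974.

227.22 g/mol

First, the molecular formula is C10H13NO5 (counting implicit H from valence).
  C: 10 × 12.011 = 120.110
  H: 13 × 1.008 = 13.104
  N: 1 × 14.007 = 14.007
  O: 5 × 15.999 = 79.995
Sum: 10×12.011 + 13×1.008 + 1×14.007 + 5×15.999 = 227.216 → 227.22 g/mol.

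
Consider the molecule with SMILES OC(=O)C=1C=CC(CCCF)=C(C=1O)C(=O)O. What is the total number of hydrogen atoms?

Walk through each heavy atom and fill implicit hydrogens from standard valence (C 4, N 3, O 2, S 2, halogen 1):
  atom 1: O, bond orders sum to 1 (valence 2) → 1 H
  atom 2: C, bond orders sum to 4 (valence 4) → 0 H
  atom 3: O, bond orders sum to 2 (valence 2) → 0 H
  atom 4: C, bond orders sum to 4 (valence 4) → 0 H
  atom 5: C, bond orders sum to 3 (valence 4) → 1 H
  atom 6: C, bond orders sum to 3 (valence 4) → 1 H
  atom 7: C, bond orders sum to 4 (valence 4) → 0 H
  atom 8: C, bond orders sum to 2 (valence 4) → 2 H
  atom 9: C, bond orders sum to 2 (valence 4) → 2 H
  atom 10: C, bond orders sum to 2 (valence 4) → 2 H
  atom 11: F (halogen, monovalent) → 0 H
  atom 12: C, bond orders sum to 4 (valence 4) → 0 H
  atom 13: C, bond orders sum to 4 (valence 4) → 0 H
  atom 14: O, bond orders sum to 1 (valence 2) → 1 H
  atom 15: C, bond orders sum to 4 (valence 4) → 0 H
  atom 16: O, bond orders sum to 2 (valence 2) → 0 H
  atom 17: O, bond orders sum to 1 (valence 2) → 1 H
Total hydrogens: 11.

11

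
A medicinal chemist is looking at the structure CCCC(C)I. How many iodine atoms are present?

1

Scan the SMILES for I atoms (remember two-letter symbols like Cl and Br are single atoms).
Iodine count: 1.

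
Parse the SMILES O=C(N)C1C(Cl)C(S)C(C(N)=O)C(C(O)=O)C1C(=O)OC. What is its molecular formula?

C11H15ClN2O6S

Walk through each heavy atom and fill implicit hydrogens from standard valence (C 4, N 3, O 2, S 2, halogen 1):
  atom 1: O, bond orders sum to 2 (valence 2) → 0 H
  atom 2: C, bond orders sum to 4 (valence 4) → 0 H
  atom 3: N, bond orders sum to 1 (valence 3) → 2 H
  atom 4: C, bond orders sum to 3 (valence 4) → 1 H
  atom 5: C, bond orders sum to 3 (valence 4) → 1 H
  atom 6: Cl (halogen, monovalent) → 0 H
  atom 7: C, bond orders sum to 3 (valence 4) → 1 H
  atom 8: S, bond orders sum to 1 (valence 2) → 1 H
  atom 9: C, bond orders sum to 3 (valence 4) → 1 H
  atom 10: C, bond orders sum to 4 (valence 4) → 0 H
  atom 11: N, bond orders sum to 1 (valence 3) → 2 H
  atom 12: O, bond orders sum to 2 (valence 2) → 0 H
  atom 13: C, bond orders sum to 3 (valence 4) → 1 H
  atom 14: C, bond orders sum to 4 (valence 4) → 0 H
  atom 15: O, bond orders sum to 1 (valence 2) → 1 H
  atom 16: O, bond orders sum to 2 (valence 2) → 0 H
  atom 17: C, bond orders sum to 3 (valence 4) → 1 H
  atom 18: C, bond orders sum to 4 (valence 4) → 0 H
  atom 19: O, bond orders sum to 2 (valence 2) → 0 H
  atom 20: O, bond orders sum to 2 (valence 2) → 0 H
  atom 21: C, bond orders sum to 1 (valence 4) → 3 H
Totals → C:11, H:15, Cl:1, N:2, O:6, S:1.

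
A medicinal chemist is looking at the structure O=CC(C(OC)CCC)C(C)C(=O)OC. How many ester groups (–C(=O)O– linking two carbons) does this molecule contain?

1

The ester motif appears at heavy-atom position 12 in the SMILES.
Other groups present: 1 aldehyde, 1 ether.
Ester count: 1.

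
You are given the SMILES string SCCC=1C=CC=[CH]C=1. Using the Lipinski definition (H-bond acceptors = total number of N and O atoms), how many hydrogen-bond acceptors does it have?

N atoms: 0; O atoms: 0.
Lipinski HBA = 0 + 0 = 0.

0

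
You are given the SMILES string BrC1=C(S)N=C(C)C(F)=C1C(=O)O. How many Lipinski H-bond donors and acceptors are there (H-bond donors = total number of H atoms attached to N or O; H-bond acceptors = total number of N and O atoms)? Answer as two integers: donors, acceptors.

1, 3

Donors: find every N or O and count the H atoms it carries.
  atom 5 (N): bond orders sum to 3 → 0 H
  atom 12 (O): bond orders sum to 2 → 0 H
  atom 13 (O): bond orders sum to 1 → 1 H
Lipinski HBD = 1.
Acceptors: N atoms = 1, O atoms = 2 → HBA = 3.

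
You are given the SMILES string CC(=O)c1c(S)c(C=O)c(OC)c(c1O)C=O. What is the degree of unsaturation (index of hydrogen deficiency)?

7

Molecular formula: C11H10O5S.
DoU = (2C + 2 + N − H − X) / 2, where X is the halogen count and O/S are ignored.
    = (2·11 + 2 + 0 − 10 − 0) / 2 = 14 / 2 = 7.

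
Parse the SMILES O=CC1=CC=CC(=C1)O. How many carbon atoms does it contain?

Count every carbon token in the SMILES (each C, including those in ring-closure positions and inside branches).
Carbon count: 7.

7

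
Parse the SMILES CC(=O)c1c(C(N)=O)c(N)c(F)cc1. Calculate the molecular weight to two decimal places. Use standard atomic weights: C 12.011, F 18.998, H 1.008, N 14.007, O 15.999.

196.18 g/mol

First, the molecular formula is C9H9FN2O2 (counting implicit H from valence).
  C: 9 × 12.011 = 108.099
  F: 1 × 18.998 = 18.998
  H: 9 × 1.008 = 9.072
  N: 2 × 14.007 = 28.014
  O: 2 × 15.999 = 31.998
Sum: 9×12.011 + 1×18.998 + 9×1.008 + 2×14.007 + 2×15.999 = 196.181 → 196.18 g/mol.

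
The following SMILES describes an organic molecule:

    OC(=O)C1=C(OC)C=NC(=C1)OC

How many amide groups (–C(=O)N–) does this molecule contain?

0

Scan the SMILES for the amide motif — none present.
Groups that are present: 1 carboxylic acid, 2 ether.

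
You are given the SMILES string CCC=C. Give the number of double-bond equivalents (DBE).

1

Molecular formula: C4H8.
DoU = (2C + 2 + N − H − X) / 2, where X is the halogen count and O/S are ignored.
    = (2·4 + 2 + 0 − 8 − 0) / 2 = 2 / 2 = 1.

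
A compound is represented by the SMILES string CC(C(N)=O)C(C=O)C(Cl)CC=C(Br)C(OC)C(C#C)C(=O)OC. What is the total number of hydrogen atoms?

Walk through each heavy atom and fill implicit hydrogens from standard valence (C 4, N 3, O 2, S 2, halogen 1):
  atom 1: C, bond orders sum to 1 (valence 4) → 3 H
  atom 2: C, bond orders sum to 3 (valence 4) → 1 H
  atom 3: C, bond orders sum to 4 (valence 4) → 0 H
  atom 4: N, bond orders sum to 1 (valence 3) → 2 H
  atom 5: O, bond orders sum to 2 (valence 2) → 0 H
  atom 6: C, bond orders sum to 3 (valence 4) → 1 H
  atom 7: C, bond orders sum to 3 (valence 4) → 1 H
  atom 8: O, bond orders sum to 2 (valence 2) → 0 H
  atom 9: C, bond orders sum to 3 (valence 4) → 1 H
  atom 10: Cl (halogen, monovalent) → 0 H
  atom 11: C, bond orders sum to 2 (valence 4) → 2 H
  atom 12: C, bond orders sum to 3 (valence 4) → 1 H
  atom 13: C, bond orders sum to 4 (valence 4) → 0 H
  atom 14: Br (halogen, monovalent) → 0 H
  atom 15: C, bond orders sum to 3 (valence 4) → 1 H
  atom 16: O, bond orders sum to 2 (valence 2) → 0 H
  atom 17: C, bond orders sum to 1 (valence 4) → 3 H
  atom 18: C, bond orders sum to 3 (valence 4) → 1 H
  atom 19: C, bond orders sum to 4 (valence 4) → 0 H
  atom 20: C, bond orders sum to 3 (valence 4) → 1 H
  atom 21: C, bond orders sum to 4 (valence 4) → 0 H
  atom 22: O, bond orders sum to 2 (valence 2) → 0 H
  atom 23: O, bond orders sum to 2 (valence 2) → 0 H
  atom 24: C, bond orders sum to 1 (valence 4) → 3 H
Total hydrogens: 21.

21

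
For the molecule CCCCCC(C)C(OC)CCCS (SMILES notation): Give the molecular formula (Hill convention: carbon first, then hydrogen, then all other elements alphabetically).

Walk through each heavy atom and fill implicit hydrogens from standard valence (C 4, N 3, O 2, S 2, halogen 1):
  atom 1: C, bond orders sum to 1 (valence 4) → 3 H
  atom 2: C, bond orders sum to 2 (valence 4) → 2 H
  atom 3: C, bond orders sum to 2 (valence 4) → 2 H
  atom 4: C, bond orders sum to 2 (valence 4) → 2 H
  atom 5: C, bond orders sum to 2 (valence 4) → 2 H
  atom 6: C, bond orders sum to 3 (valence 4) → 1 H
  atom 7: C, bond orders sum to 1 (valence 4) → 3 H
  atom 8: C, bond orders sum to 3 (valence 4) → 1 H
  atom 9: O, bond orders sum to 2 (valence 2) → 0 H
  atom 10: C, bond orders sum to 1 (valence 4) → 3 H
  atom 11: C, bond orders sum to 2 (valence 4) → 2 H
  atom 12: C, bond orders sum to 2 (valence 4) → 2 H
  atom 13: C, bond orders sum to 2 (valence 4) → 2 H
  atom 14: S, bond orders sum to 1 (valence 2) → 1 H
Totals → C:12, H:26, O:1, S:1.

C12H26OS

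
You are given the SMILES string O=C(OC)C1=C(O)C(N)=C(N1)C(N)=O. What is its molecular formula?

C7H9N3O4

Walk through each heavy atom and fill implicit hydrogens from standard valence (C 4, N 3, O 2, S 2, halogen 1):
  atom 1: O, bond orders sum to 2 (valence 2) → 0 H
  atom 2: C, bond orders sum to 4 (valence 4) → 0 H
  atom 3: O, bond orders sum to 2 (valence 2) → 0 H
  atom 4: C, bond orders sum to 1 (valence 4) → 3 H
  atom 5: C, bond orders sum to 4 (valence 4) → 0 H
  atom 6: C, bond orders sum to 4 (valence 4) → 0 H
  atom 7: O, bond orders sum to 1 (valence 2) → 1 H
  atom 8: C, bond orders sum to 4 (valence 4) → 0 H
  atom 9: N, bond orders sum to 1 (valence 3) → 2 H
  atom 10: C, bond orders sum to 4 (valence 4) → 0 H
  atom 11: N, bond orders sum to 2 (valence 3) → 1 H
  atom 12: C, bond orders sum to 4 (valence 4) → 0 H
  atom 13: N, bond orders sum to 1 (valence 3) → 2 H
  atom 14: O, bond orders sum to 2 (valence 2) → 0 H
Totals → C:7, H:9, N:3, O:4.
In Hill order: C7H9N3O4.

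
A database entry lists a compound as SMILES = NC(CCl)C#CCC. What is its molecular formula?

C6H10ClN

Walk through each heavy atom and fill implicit hydrogens from standard valence (C 4, N 3, O 2, S 2, halogen 1):
  atom 1: N, bond orders sum to 1 (valence 3) → 2 H
  atom 2: C, bond orders sum to 3 (valence 4) → 1 H
  atom 3: C, bond orders sum to 2 (valence 4) → 2 H
  atom 4: Cl (halogen, monovalent) → 0 H
  atom 5: C, bond orders sum to 4 (valence 4) → 0 H
  atom 6: C, bond orders sum to 4 (valence 4) → 0 H
  atom 7: C, bond orders sum to 2 (valence 4) → 2 H
  atom 8: C, bond orders sum to 1 (valence 4) → 3 H
Totals → C:6, H:10, Cl:1, N:1.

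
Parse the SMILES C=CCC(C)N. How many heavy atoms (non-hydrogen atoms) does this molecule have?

Every atom symbol written in the SMILES (organic subset) is one heavy atom; implicit H are not written.
Heavy atoms by element → C:5, N:1.
Total: 6.

6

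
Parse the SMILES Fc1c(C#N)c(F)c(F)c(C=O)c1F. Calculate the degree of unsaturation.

Molecular formula: C8HF4NO.
DoU = (2C + 2 + N − H − X) / 2, where X is the halogen count and O/S are ignored.
    = (2·8 + 2 + 1 − 1 − 4) / 2 = 14 / 2 = 7.

7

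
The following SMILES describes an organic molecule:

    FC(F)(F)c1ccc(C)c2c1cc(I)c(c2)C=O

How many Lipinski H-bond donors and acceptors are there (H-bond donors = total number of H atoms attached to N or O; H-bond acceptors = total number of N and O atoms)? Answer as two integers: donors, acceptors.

0, 1

Donors: find every N or O and count the H atoms it carries.
  atom 18 (O): bond orders sum to 2 → 0 H
Lipinski HBD = 0.
Acceptors: N atoms = 0, O atoms = 1 → HBA = 1.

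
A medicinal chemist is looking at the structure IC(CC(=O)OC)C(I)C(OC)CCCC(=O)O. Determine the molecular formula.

Walk through each heavy atom and fill implicit hydrogens from standard valence (C 4, N 3, O 2, S 2, halogen 1):
  atom 1: I (halogen, monovalent) → 0 H
  atom 2: C, bond orders sum to 3 (valence 4) → 1 H
  atom 3: C, bond orders sum to 2 (valence 4) → 2 H
  atom 4: C, bond orders sum to 4 (valence 4) → 0 H
  atom 5: O, bond orders sum to 2 (valence 2) → 0 H
  atom 6: O, bond orders sum to 2 (valence 2) → 0 H
  atom 7: C, bond orders sum to 1 (valence 4) → 3 H
  atom 8: C, bond orders sum to 3 (valence 4) → 1 H
  atom 9: I (halogen, monovalent) → 0 H
  atom 10: C, bond orders sum to 3 (valence 4) → 1 H
  atom 11: O, bond orders sum to 2 (valence 2) → 0 H
  atom 12: C, bond orders sum to 1 (valence 4) → 3 H
  atom 13: C, bond orders sum to 2 (valence 4) → 2 H
  atom 14: C, bond orders sum to 2 (valence 4) → 2 H
  atom 15: C, bond orders sum to 2 (valence 4) → 2 H
  atom 16: C, bond orders sum to 4 (valence 4) → 0 H
  atom 17: O, bond orders sum to 2 (valence 2) → 0 H
  atom 18: O, bond orders sum to 1 (valence 2) → 1 H
Totals → C:11, H:18, I:2, O:5.
In Hill order: C11H18I2O5.

C11H18I2O5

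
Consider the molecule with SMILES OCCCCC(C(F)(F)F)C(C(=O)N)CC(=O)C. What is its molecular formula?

Walk through each heavy atom and fill implicit hydrogens from standard valence (C 4, N 3, O 2, S 2, halogen 1):
  atom 1: O, bond orders sum to 1 (valence 2) → 1 H
  atom 2: C, bond orders sum to 2 (valence 4) → 2 H
  atom 3: C, bond orders sum to 2 (valence 4) → 2 H
  atom 4: C, bond orders sum to 2 (valence 4) → 2 H
  atom 5: C, bond orders sum to 2 (valence 4) → 2 H
  atom 6: C, bond orders sum to 3 (valence 4) → 1 H
  atom 7: C, bond orders sum to 4 (valence 4) → 0 H
  atom 8: F (halogen, monovalent) → 0 H
  atom 9: F (halogen, monovalent) → 0 H
  atom 10: F (halogen, monovalent) → 0 H
  atom 11: C, bond orders sum to 3 (valence 4) → 1 H
  atom 12: C, bond orders sum to 4 (valence 4) → 0 H
  atom 13: O, bond orders sum to 2 (valence 2) → 0 H
  atom 14: N, bond orders sum to 1 (valence 3) → 2 H
  atom 15: C, bond orders sum to 2 (valence 4) → 2 H
  atom 16: C, bond orders sum to 4 (valence 4) → 0 H
  atom 17: O, bond orders sum to 2 (valence 2) → 0 H
  atom 18: C, bond orders sum to 1 (valence 4) → 3 H
Totals → C:11, H:18, F:3, N:1, O:3.
In Hill order: C11H18F3NO3.

C11H18F3NO3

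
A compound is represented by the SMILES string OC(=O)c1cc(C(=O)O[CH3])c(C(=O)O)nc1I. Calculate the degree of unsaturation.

Molecular formula: C9H6INO6.
DoU = (2C + 2 + N − H − X) / 2, where X is the halogen count and O/S are ignored.
    = (2·9 + 2 + 1 − 6 − 1) / 2 = 14 / 2 = 7.

7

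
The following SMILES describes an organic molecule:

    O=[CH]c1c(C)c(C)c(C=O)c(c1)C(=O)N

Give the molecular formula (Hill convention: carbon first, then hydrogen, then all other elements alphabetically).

Walk through each heavy atom and fill implicit hydrogens from standard valence (C 4, N 3, O 2, S 2, halogen 1); for lowercase aromatic atoms, an aromatic c carries 1 H when it has two neighbours and 0 H with three, and aromatic n carries 0 H:
  atom 1: O, bond orders sum to 2 (valence 2) → 0 H
  atom 2: C with explicit H count 1
  atom 3: aromatic c, 3 neighbours → 0 H
  atom 4: aromatic c, 3 neighbours → 0 H
  atom 5: C, bond orders sum to 1 (valence 4) → 3 H
  atom 6: aromatic c, 3 neighbours → 0 H
  atom 7: C, bond orders sum to 1 (valence 4) → 3 H
  atom 8: aromatic c, 3 neighbours → 0 H
  atom 9: C, bond orders sum to 3 (valence 4) → 1 H
  atom 10: O, bond orders sum to 2 (valence 2) → 0 H
  atom 11: aromatic c, 3 neighbours → 0 H
  atom 12: aromatic c, 2 neighbours → 1 H
  atom 13: C, bond orders sum to 4 (valence 4) → 0 H
  atom 14: O, bond orders sum to 2 (valence 2) → 0 H
  atom 15: N, bond orders sum to 1 (valence 3) → 2 H
Totals → C:11, H:11, N:1, O:3.
In Hill order: C11H11NO3.

C11H11NO3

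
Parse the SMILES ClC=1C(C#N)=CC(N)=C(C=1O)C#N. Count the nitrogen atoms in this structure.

3

Scan the SMILES for N atoms (remember two-letter symbols like Cl and Br are single atoms).
Nitrogen count: 3.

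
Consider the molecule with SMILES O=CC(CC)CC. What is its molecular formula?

C6H12O

Walk through each heavy atom and fill implicit hydrogens from standard valence (C 4, N 3, O 2, S 2, halogen 1):
  atom 1: O, bond orders sum to 2 (valence 2) → 0 H
  atom 2: C, bond orders sum to 3 (valence 4) → 1 H
  atom 3: C, bond orders sum to 3 (valence 4) → 1 H
  atom 4: C, bond orders sum to 2 (valence 4) → 2 H
  atom 5: C, bond orders sum to 1 (valence 4) → 3 H
  atom 6: C, bond orders sum to 2 (valence 4) → 2 H
  atom 7: C, bond orders sum to 1 (valence 4) → 3 H
Totals → C:6, H:12, O:1.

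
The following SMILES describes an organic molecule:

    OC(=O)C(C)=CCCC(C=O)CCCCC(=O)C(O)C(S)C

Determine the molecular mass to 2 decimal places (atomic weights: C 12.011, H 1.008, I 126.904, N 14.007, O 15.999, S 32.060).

330.44 g/mol

First, the molecular formula is C16H26O5S (counting implicit H from valence).
  C: 16 × 12.011 = 192.176
  H: 26 × 1.008 = 26.208
  O: 5 × 15.999 = 79.995
  S: 1 × 32.060 = 32.060
Sum: 16×12.011 + 26×1.008 + 5×15.999 + 1×32.060 = 330.439 → 330.44 g/mol.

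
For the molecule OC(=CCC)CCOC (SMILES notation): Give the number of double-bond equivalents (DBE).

Molecular formula: C7H14O2.
DoU = (2C + 2 + N − H − X) / 2, where X is the halogen count and O/S are ignored.
    = (2·7 + 2 + 0 − 14 − 0) / 2 = 2 / 2 = 1.

1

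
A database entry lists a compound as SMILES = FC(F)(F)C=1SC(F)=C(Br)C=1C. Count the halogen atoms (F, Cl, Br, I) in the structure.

5

Halogen atoms appear at heavy-atom positions 1, 3, 4, 8, 10 (1×Br, 4×F).
Halogen count: 5.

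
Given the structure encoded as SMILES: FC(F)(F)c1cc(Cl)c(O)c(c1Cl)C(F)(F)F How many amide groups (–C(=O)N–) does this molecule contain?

0

Scan the SMILES for the amide motif — none present.
Groups that are present: 1 hydroxyl.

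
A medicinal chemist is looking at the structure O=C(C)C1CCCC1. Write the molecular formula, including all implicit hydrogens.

C7H12O

Walk through each heavy atom and fill implicit hydrogens from standard valence (C 4, N 3, O 2, S 2, halogen 1):
  atom 1: O, bond orders sum to 2 (valence 2) → 0 H
  atom 2: C, bond orders sum to 4 (valence 4) → 0 H
  atom 3: C, bond orders sum to 1 (valence 4) → 3 H
  atom 4: C, bond orders sum to 3 (valence 4) → 1 H
  atom 5: C, bond orders sum to 2 (valence 4) → 2 H
  atom 6: C, bond orders sum to 2 (valence 4) → 2 H
  atom 7: C, bond orders sum to 2 (valence 4) → 2 H
  atom 8: C, bond orders sum to 2 (valence 4) → 2 H
Totals → C:7, H:12, O:1.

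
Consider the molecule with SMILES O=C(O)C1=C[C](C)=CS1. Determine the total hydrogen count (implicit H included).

6

Walk through each heavy atom and fill implicit hydrogens from standard valence (C 4, N 3, O 2, S 2, halogen 1):
  atom 1: O, bond orders sum to 2 (valence 2) → 0 H
  atom 2: C, bond orders sum to 4 (valence 4) → 0 H
  atom 3: O, bond orders sum to 1 (valence 2) → 1 H
  atom 4: C, bond orders sum to 4 (valence 4) → 0 H
  atom 5: C, bond orders sum to 3 (valence 4) → 1 H
  atom 6: C with explicit H count 0
  atom 7: C, bond orders sum to 1 (valence 4) → 3 H
  atom 8: C, bond orders sum to 3 (valence 4) → 1 H
  atom 9: S, bond orders sum to 2 (valence 2) → 0 H
Total hydrogens: 6.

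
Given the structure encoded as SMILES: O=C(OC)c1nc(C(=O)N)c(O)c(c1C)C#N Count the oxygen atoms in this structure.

Scan the SMILES for O atoms (remember two-letter symbols like Cl and Br are single atoms).
Oxygen count: 4.

4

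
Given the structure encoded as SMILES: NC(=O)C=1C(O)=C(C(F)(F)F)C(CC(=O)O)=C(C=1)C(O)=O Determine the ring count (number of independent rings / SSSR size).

In SMILES, each pair of matching ring-closure digits denotes one ring-closing bond; the number of such bonds equals the number of independent rings.
Ring-closure bonds here: 1.

1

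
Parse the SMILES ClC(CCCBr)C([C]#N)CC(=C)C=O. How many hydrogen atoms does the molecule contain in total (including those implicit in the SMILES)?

13

Walk through each heavy atom and fill implicit hydrogens from standard valence (C 4, N 3, O 2, S 2, halogen 1):
  atom 1: Cl (halogen, monovalent) → 0 H
  atom 2: C, bond orders sum to 3 (valence 4) → 1 H
  atom 3: C, bond orders sum to 2 (valence 4) → 2 H
  atom 4: C, bond orders sum to 2 (valence 4) → 2 H
  atom 5: C, bond orders sum to 2 (valence 4) → 2 H
  atom 6: Br (halogen, monovalent) → 0 H
  atom 7: C, bond orders sum to 3 (valence 4) → 1 H
  atom 8: C with explicit H count 0
  atom 9: N, bond orders sum to 3 (valence 3) → 0 H
  atom 10: C, bond orders sum to 2 (valence 4) → 2 H
  atom 11: C, bond orders sum to 4 (valence 4) → 0 H
  atom 12: C, bond orders sum to 2 (valence 4) → 2 H
  atom 13: C, bond orders sum to 3 (valence 4) → 1 H
  atom 14: O, bond orders sum to 2 (valence 2) → 0 H
Total hydrogens: 13.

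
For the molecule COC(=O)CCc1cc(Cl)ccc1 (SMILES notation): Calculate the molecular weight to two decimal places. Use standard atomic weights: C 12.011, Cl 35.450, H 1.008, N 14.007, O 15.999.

First, the molecular formula is C10H11ClO2 (counting implicit H from valence).
  C: 10 × 12.011 = 120.110
  Cl: 1 × 35.450 = 35.450
  H: 11 × 1.008 = 11.088
  O: 2 × 15.999 = 31.998
Sum: 10×12.011 + 1×35.450 + 11×1.008 + 2×15.999 = 198.646 → 198.65 g/mol.

198.65 g/mol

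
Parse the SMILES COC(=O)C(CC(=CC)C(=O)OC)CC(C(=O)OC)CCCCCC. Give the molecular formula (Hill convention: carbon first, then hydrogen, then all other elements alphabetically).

C19H32O6

Walk through each heavy atom and fill implicit hydrogens from standard valence (C 4, N 3, O 2, S 2, halogen 1):
  atom 1: C, bond orders sum to 1 (valence 4) → 3 H
  atom 2: O, bond orders sum to 2 (valence 2) → 0 H
  atom 3: C, bond orders sum to 4 (valence 4) → 0 H
  atom 4: O, bond orders sum to 2 (valence 2) → 0 H
  atom 5: C, bond orders sum to 3 (valence 4) → 1 H
  atom 6: C, bond orders sum to 2 (valence 4) → 2 H
  atom 7: C, bond orders sum to 4 (valence 4) → 0 H
  atom 8: C, bond orders sum to 3 (valence 4) → 1 H
  atom 9: C, bond orders sum to 1 (valence 4) → 3 H
  atom 10: C, bond orders sum to 4 (valence 4) → 0 H
  atom 11: O, bond orders sum to 2 (valence 2) → 0 H
  atom 12: O, bond orders sum to 2 (valence 2) → 0 H
  atom 13: C, bond orders sum to 1 (valence 4) → 3 H
  atom 14: C, bond orders sum to 2 (valence 4) → 2 H
  atom 15: C, bond orders sum to 3 (valence 4) → 1 H
  atom 16: C, bond orders sum to 4 (valence 4) → 0 H
  atom 17: O, bond orders sum to 2 (valence 2) → 0 H
  atom 18: O, bond orders sum to 2 (valence 2) → 0 H
  atom 19: C, bond orders sum to 1 (valence 4) → 3 H
  atom 20: C, bond orders sum to 2 (valence 4) → 2 H
  atom 21: C, bond orders sum to 2 (valence 4) → 2 H
  atom 22: C, bond orders sum to 2 (valence 4) → 2 H
  atom 23: C, bond orders sum to 2 (valence 4) → 2 H
  atom 24: C, bond orders sum to 2 (valence 4) → 2 H
  atom 25: C, bond orders sum to 1 (valence 4) → 3 H
Totals → C:19, H:32, O:6.
In Hill order: C19H32O6.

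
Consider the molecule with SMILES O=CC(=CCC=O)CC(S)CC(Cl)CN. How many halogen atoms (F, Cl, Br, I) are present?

Halogen atoms appear at heavy-atom position 13 (1×Cl).
Other groups present: 2 aldehyde, 1 alkene, 1 primary amine, 1 thiol.
Halogen count: 1.

1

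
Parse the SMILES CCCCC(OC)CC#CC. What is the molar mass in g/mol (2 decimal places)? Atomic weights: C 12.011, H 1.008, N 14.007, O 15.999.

154.25 g/mol

First, the molecular formula is C10H18O (counting implicit H from valence).
  C: 10 × 12.011 = 120.110
  H: 18 × 1.008 = 18.144
  O: 1 × 15.999 = 15.999
Sum: 10×12.011 + 18×1.008 + 1×15.999 = 154.253 → 154.25 g/mol.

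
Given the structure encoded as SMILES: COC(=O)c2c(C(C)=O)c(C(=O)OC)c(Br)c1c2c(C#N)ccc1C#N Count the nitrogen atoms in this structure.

Scan the SMILES for N atoms (remember two-letter symbols like Cl and Br are single atoms).
Nitrogen count: 2.

2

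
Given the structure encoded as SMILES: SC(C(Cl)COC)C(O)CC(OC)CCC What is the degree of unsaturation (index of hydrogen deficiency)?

Degree of unsaturation = (number of rings) + (number of π bonds).
Ring closures in the SMILES: 0.
π bonds: none → 0 DoU from unsaturation.
Total DoU = 0 + 0 = 0.

0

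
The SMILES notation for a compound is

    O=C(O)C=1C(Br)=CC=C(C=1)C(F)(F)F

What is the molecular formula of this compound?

Walk through each heavy atom and fill implicit hydrogens from standard valence (C 4, N 3, O 2, S 2, halogen 1):
  atom 1: O, bond orders sum to 2 (valence 2) → 0 H
  atom 2: C, bond orders sum to 4 (valence 4) → 0 H
  atom 3: O, bond orders sum to 1 (valence 2) → 1 H
  atom 4: C, bond orders sum to 4 (valence 4) → 0 H
  atom 5: C, bond orders sum to 4 (valence 4) → 0 H
  atom 6: Br (halogen, monovalent) → 0 H
  atom 7: C, bond orders sum to 3 (valence 4) → 1 H
  atom 8: C, bond orders sum to 3 (valence 4) → 1 H
  atom 9: C, bond orders sum to 4 (valence 4) → 0 H
  atom 10: C, bond orders sum to 3 (valence 4) → 1 H
  atom 11: C, bond orders sum to 4 (valence 4) → 0 H
  atom 12: F (halogen, monovalent) → 0 H
  atom 13: F (halogen, monovalent) → 0 H
  atom 14: F (halogen, monovalent) → 0 H
Totals → C:8, H:4, Br:1, F:3, O:2.

C8H4BrF3O2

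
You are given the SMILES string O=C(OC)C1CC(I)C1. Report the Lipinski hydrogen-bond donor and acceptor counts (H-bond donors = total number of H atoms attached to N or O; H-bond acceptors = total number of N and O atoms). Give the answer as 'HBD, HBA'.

Donors: find every N or O and count the H atoms it carries.
  atom 1 (O): bond orders sum to 2 → 0 H
  atom 3 (O): bond orders sum to 2 → 0 H
Lipinski HBD = 0.
Acceptors: N atoms = 0, O atoms = 2 → HBA = 2.

0, 2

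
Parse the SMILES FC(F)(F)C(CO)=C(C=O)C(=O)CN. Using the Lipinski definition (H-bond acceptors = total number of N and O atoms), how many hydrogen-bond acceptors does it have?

4

N atoms: 1; O atoms: 3.
Lipinski HBA = 1 + 3 = 4.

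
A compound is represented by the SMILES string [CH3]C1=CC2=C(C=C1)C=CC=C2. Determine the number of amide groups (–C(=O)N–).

0

Scan the SMILES for the amide motif — none present.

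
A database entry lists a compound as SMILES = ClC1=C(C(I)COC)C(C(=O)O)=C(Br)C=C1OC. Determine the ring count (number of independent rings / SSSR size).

1

In SMILES, each pair of matching ring-closure digits denotes one ring-closing bond; the number of such bonds equals the number of independent rings.
Ring-closure bonds here: 1.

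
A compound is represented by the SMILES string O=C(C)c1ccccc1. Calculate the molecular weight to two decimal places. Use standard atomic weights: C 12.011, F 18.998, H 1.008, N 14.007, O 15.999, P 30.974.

120.15 g/mol

First, the molecular formula is C8H8O (counting implicit H from valence).
  C: 8 × 12.011 = 96.088
  H: 8 × 1.008 = 8.064
  O: 1 × 15.999 = 15.999
Sum: 8×12.011 + 8×1.008 + 1×15.999 = 120.151 → 120.15 g/mol.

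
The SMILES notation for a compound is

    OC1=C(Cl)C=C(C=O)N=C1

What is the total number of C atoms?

6

Count every carbon token in the SMILES (each C, including those in ring-closure positions and inside branches).
Carbon count: 6.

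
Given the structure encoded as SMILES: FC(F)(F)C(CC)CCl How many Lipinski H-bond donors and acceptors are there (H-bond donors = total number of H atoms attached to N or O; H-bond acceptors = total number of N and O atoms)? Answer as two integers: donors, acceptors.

Donors: find every N or O and count the H atoms it carries.
  (no N or O atoms present)
Lipinski HBD = 0.
Acceptors: N atoms = 0, O atoms = 0 → HBA = 0.

0, 0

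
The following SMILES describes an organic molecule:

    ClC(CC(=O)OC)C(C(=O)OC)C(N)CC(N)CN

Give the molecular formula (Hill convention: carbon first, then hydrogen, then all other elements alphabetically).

C11H22ClN3O4

Walk through each heavy atom and fill implicit hydrogens from standard valence (C 4, N 3, O 2, S 2, halogen 1):
  atom 1: Cl (halogen, monovalent) → 0 H
  atom 2: C, bond orders sum to 3 (valence 4) → 1 H
  atom 3: C, bond orders sum to 2 (valence 4) → 2 H
  atom 4: C, bond orders sum to 4 (valence 4) → 0 H
  atom 5: O, bond orders sum to 2 (valence 2) → 0 H
  atom 6: O, bond orders sum to 2 (valence 2) → 0 H
  atom 7: C, bond orders sum to 1 (valence 4) → 3 H
  atom 8: C, bond orders sum to 3 (valence 4) → 1 H
  atom 9: C, bond orders sum to 4 (valence 4) → 0 H
  atom 10: O, bond orders sum to 2 (valence 2) → 0 H
  atom 11: O, bond orders sum to 2 (valence 2) → 0 H
  atom 12: C, bond orders sum to 1 (valence 4) → 3 H
  atom 13: C, bond orders sum to 3 (valence 4) → 1 H
  atom 14: N, bond orders sum to 1 (valence 3) → 2 H
  atom 15: C, bond orders sum to 2 (valence 4) → 2 H
  atom 16: C, bond orders sum to 3 (valence 4) → 1 H
  atom 17: N, bond orders sum to 1 (valence 3) → 2 H
  atom 18: C, bond orders sum to 2 (valence 4) → 2 H
  atom 19: N, bond orders sum to 1 (valence 3) → 2 H
Totals → C:11, H:22, Cl:1, N:3, O:4.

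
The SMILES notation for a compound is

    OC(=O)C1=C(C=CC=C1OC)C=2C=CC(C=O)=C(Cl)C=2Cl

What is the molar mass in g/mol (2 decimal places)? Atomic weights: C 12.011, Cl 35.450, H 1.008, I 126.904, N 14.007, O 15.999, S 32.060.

First, the molecular formula is C15H10Cl2O4 (counting implicit H from valence).
  C: 15 × 12.011 = 180.165
  Cl: 2 × 35.450 = 70.900
  H: 10 × 1.008 = 10.080
  O: 4 × 15.999 = 63.996
Sum: 15×12.011 + 2×35.450 + 10×1.008 + 4×15.999 = 325.141 → 325.14 g/mol.

325.14 g/mol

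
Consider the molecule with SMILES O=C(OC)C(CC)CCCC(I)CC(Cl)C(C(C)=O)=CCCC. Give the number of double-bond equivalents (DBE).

3

Degree of unsaturation = (number of rings) + (number of π bonds).
Ring closures in the SMILES: 0.
π bonds: 3 double bonds (each 1 DoU) → 3 DoU from unsaturation.
Total DoU = 0 + 3 = 3.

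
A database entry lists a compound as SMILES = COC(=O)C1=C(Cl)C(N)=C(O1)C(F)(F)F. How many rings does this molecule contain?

1

In SMILES, each pair of matching ring-closure digits denotes one ring-closing bond; the number of such bonds equals the number of independent rings.
Ring-closure bonds here: 1.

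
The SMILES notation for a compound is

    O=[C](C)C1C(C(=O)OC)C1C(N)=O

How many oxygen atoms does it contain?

Scan the SMILES for O atoms (remember two-letter symbols like Cl and Br are single atoms).
Oxygen count: 4.

4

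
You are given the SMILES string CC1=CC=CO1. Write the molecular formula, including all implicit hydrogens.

Walk through each heavy atom and fill implicit hydrogens from standard valence (C 4, N 3, O 2, S 2, halogen 1):
  atom 1: C, bond orders sum to 1 (valence 4) → 3 H
  atom 2: C, bond orders sum to 4 (valence 4) → 0 H
  atom 3: C, bond orders sum to 3 (valence 4) → 1 H
  atom 4: C, bond orders sum to 3 (valence 4) → 1 H
  atom 5: C, bond orders sum to 3 (valence 4) → 1 H
  atom 6: O, bond orders sum to 2 (valence 2) → 0 H
Totals → C:5, H:6, O:1.
In Hill order: C5H6O.

C5H6O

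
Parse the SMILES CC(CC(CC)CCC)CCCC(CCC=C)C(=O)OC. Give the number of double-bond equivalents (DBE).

2

Degree of unsaturation = (number of rings) + (number of π bonds).
Ring closures in the SMILES: 0.
π bonds: 2 double bonds (each 1 DoU) → 2 DoU from unsaturation.
Total DoU = 0 + 2 = 2.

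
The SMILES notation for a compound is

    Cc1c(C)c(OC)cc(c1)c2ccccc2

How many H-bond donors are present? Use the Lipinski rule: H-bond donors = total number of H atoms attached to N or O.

0

Donors: find every N or O and count the H atoms it carries.
  atom 6 (O): bond orders sum to 2 → 0 H
Lipinski HBD = 0.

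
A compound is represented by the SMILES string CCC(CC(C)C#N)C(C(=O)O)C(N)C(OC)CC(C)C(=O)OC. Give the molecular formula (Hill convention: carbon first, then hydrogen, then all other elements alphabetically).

C17H30N2O5

Walk through each heavy atom and fill implicit hydrogens from standard valence (C 4, N 3, O 2, S 2, halogen 1):
  atom 1: C, bond orders sum to 1 (valence 4) → 3 H
  atom 2: C, bond orders sum to 2 (valence 4) → 2 H
  atom 3: C, bond orders sum to 3 (valence 4) → 1 H
  atom 4: C, bond orders sum to 2 (valence 4) → 2 H
  atom 5: C, bond orders sum to 3 (valence 4) → 1 H
  atom 6: C, bond orders sum to 1 (valence 4) → 3 H
  atom 7: C, bond orders sum to 4 (valence 4) → 0 H
  atom 8: N, bond orders sum to 3 (valence 3) → 0 H
  atom 9: C, bond orders sum to 3 (valence 4) → 1 H
  atom 10: C, bond orders sum to 4 (valence 4) → 0 H
  atom 11: O, bond orders sum to 2 (valence 2) → 0 H
  atom 12: O, bond orders sum to 1 (valence 2) → 1 H
  atom 13: C, bond orders sum to 3 (valence 4) → 1 H
  atom 14: N, bond orders sum to 1 (valence 3) → 2 H
  atom 15: C, bond orders sum to 3 (valence 4) → 1 H
  atom 16: O, bond orders sum to 2 (valence 2) → 0 H
  atom 17: C, bond orders sum to 1 (valence 4) → 3 H
  atom 18: C, bond orders sum to 2 (valence 4) → 2 H
  atom 19: C, bond orders sum to 3 (valence 4) → 1 H
  atom 20: C, bond orders sum to 1 (valence 4) → 3 H
  atom 21: C, bond orders sum to 4 (valence 4) → 0 H
  atom 22: O, bond orders sum to 2 (valence 2) → 0 H
  atom 23: O, bond orders sum to 2 (valence 2) → 0 H
  atom 24: C, bond orders sum to 1 (valence 4) → 3 H
Totals → C:17, H:30, N:2, O:5.
In Hill order: C17H30N2O5.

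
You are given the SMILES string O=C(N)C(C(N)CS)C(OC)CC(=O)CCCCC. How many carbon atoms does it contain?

Count every carbon token in the SMILES (each C, including those in ring-closure positions and inside branches).
Carbon count: 13.

13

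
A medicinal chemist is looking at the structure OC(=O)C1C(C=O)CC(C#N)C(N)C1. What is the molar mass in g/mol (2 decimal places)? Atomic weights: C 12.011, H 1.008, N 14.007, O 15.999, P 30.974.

First, the molecular formula is C9H12N2O3 (counting implicit H from valence).
  C: 9 × 12.011 = 108.099
  H: 12 × 1.008 = 12.096
  N: 2 × 14.007 = 28.014
  O: 3 × 15.999 = 47.997
Sum: 9×12.011 + 12×1.008 + 2×14.007 + 3×15.999 = 196.206 → 196.21 g/mol.

196.21 g/mol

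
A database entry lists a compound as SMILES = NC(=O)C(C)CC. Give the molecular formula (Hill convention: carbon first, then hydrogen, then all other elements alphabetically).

Walk through each heavy atom and fill implicit hydrogens from standard valence (C 4, N 3, O 2, S 2, halogen 1):
  atom 1: N, bond orders sum to 1 (valence 3) → 2 H
  atom 2: C, bond orders sum to 4 (valence 4) → 0 H
  atom 3: O, bond orders sum to 2 (valence 2) → 0 H
  atom 4: C, bond orders sum to 3 (valence 4) → 1 H
  atom 5: C, bond orders sum to 1 (valence 4) → 3 H
  atom 6: C, bond orders sum to 2 (valence 4) → 2 H
  atom 7: C, bond orders sum to 1 (valence 4) → 3 H
Totals → C:5, H:11, N:1, O:1.

C5H11NO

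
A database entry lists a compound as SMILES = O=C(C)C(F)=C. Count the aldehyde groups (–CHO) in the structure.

0

Scan the SMILES for the aldehyde motif — none present.
Groups that are present: 1 alkene, 1 ketone.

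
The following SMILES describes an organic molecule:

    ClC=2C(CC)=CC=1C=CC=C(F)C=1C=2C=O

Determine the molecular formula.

C13H10ClFO

Walk through each heavy atom and fill implicit hydrogens from standard valence (C 4, N 3, O 2, S 2, halogen 1):
  atom 1: Cl (halogen, monovalent) → 0 H
  atom 2: C, bond orders sum to 4 (valence 4) → 0 H
  atom 3: C, bond orders sum to 4 (valence 4) → 0 H
  atom 4: C, bond orders sum to 2 (valence 4) → 2 H
  atom 5: C, bond orders sum to 1 (valence 4) → 3 H
  atom 6: C, bond orders sum to 3 (valence 4) → 1 H
  atom 7: C, bond orders sum to 4 (valence 4) → 0 H
  atom 8: C, bond orders sum to 3 (valence 4) → 1 H
  atom 9: C, bond orders sum to 3 (valence 4) → 1 H
  atom 10: C, bond orders sum to 3 (valence 4) → 1 H
  atom 11: C, bond orders sum to 4 (valence 4) → 0 H
  atom 12: F (halogen, monovalent) → 0 H
  atom 13: C, bond orders sum to 4 (valence 4) → 0 H
  atom 14: C, bond orders sum to 4 (valence 4) → 0 H
  atom 15: C, bond orders sum to 3 (valence 4) → 1 H
  atom 16: O, bond orders sum to 2 (valence 2) → 0 H
Totals → C:13, H:10, Cl:1, F:1, O:1.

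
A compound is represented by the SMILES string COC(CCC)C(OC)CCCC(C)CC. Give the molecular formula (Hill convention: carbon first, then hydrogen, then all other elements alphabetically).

C14H30O2

Walk through each heavy atom and fill implicit hydrogens from standard valence (C 4, N 3, O 2, S 2, halogen 1):
  atom 1: C, bond orders sum to 1 (valence 4) → 3 H
  atom 2: O, bond orders sum to 2 (valence 2) → 0 H
  atom 3: C, bond orders sum to 3 (valence 4) → 1 H
  atom 4: C, bond orders sum to 2 (valence 4) → 2 H
  atom 5: C, bond orders sum to 2 (valence 4) → 2 H
  atom 6: C, bond orders sum to 1 (valence 4) → 3 H
  atom 7: C, bond orders sum to 3 (valence 4) → 1 H
  atom 8: O, bond orders sum to 2 (valence 2) → 0 H
  atom 9: C, bond orders sum to 1 (valence 4) → 3 H
  atom 10: C, bond orders sum to 2 (valence 4) → 2 H
  atom 11: C, bond orders sum to 2 (valence 4) → 2 H
  atom 12: C, bond orders sum to 2 (valence 4) → 2 H
  atom 13: C, bond orders sum to 3 (valence 4) → 1 H
  atom 14: C, bond orders sum to 1 (valence 4) → 3 H
  atom 15: C, bond orders sum to 2 (valence 4) → 2 H
  atom 16: C, bond orders sum to 1 (valence 4) → 3 H
Totals → C:14, H:30, O:2.
In Hill order: C14H30O2.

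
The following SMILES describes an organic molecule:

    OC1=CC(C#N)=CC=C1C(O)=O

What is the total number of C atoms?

Count every carbon token in the SMILES (each C, including those in ring-closure positions and inside branches).
Carbon count: 8.

8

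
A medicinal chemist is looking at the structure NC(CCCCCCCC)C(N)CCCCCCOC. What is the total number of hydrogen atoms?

38

Walk through each heavy atom and fill implicit hydrogens from standard valence (C 4, N 3, O 2, S 2, halogen 1):
  atom 1: N, bond orders sum to 1 (valence 3) → 2 H
  atom 2: C, bond orders sum to 3 (valence 4) → 1 H
  atom 3: C, bond orders sum to 2 (valence 4) → 2 H
  atom 4: C, bond orders sum to 2 (valence 4) → 2 H
  atom 5: C, bond orders sum to 2 (valence 4) → 2 H
  atom 6: C, bond orders sum to 2 (valence 4) → 2 H
  atom 7: C, bond orders sum to 2 (valence 4) → 2 H
  atom 8: C, bond orders sum to 2 (valence 4) → 2 H
  atom 9: C, bond orders sum to 2 (valence 4) → 2 H
  atom 10: C, bond orders sum to 1 (valence 4) → 3 H
  atom 11: C, bond orders sum to 3 (valence 4) → 1 H
  atom 12: N, bond orders sum to 1 (valence 3) → 2 H
  atom 13: C, bond orders sum to 2 (valence 4) → 2 H
  atom 14: C, bond orders sum to 2 (valence 4) → 2 H
  atom 15: C, bond orders sum to 2 (valence 4) → 2 H
  atom 16: C, bond orders sum to 2 (valence 4) → 2 H
  atom 17: C, bond orders sum to 2 (valence 4) → 2 H
  atom 18: C, bond orders sum to 2 (valence 4) → 2 H
  atom 19: O, bond orders sum to 2 (valence 2) → 0 H
  atom 20: C, bond orders sum to 1 (valence 4) → 3 H
Total hydrogens: 38.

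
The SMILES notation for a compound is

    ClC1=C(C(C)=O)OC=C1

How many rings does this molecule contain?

In SMILES, each pair of matching ring-closure digits denotes one ring-closing bond; the number of such bonds equals the number of independent rings.
Ring-closure bonds here: 1.

1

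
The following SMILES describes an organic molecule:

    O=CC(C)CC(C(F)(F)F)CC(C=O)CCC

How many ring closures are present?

In SMILES, each pair of matching ring-closure digits denotes one ring-closing bond; the number of such bonds equals the number of independent rings.
Ring-closure bonds here: 0.

0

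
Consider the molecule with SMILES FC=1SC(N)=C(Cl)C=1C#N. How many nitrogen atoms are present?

2

Scan the SMILES for N atoms (remember two-letter symbols like Cl and Br are single atoms).
Nitrogen count: 2.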